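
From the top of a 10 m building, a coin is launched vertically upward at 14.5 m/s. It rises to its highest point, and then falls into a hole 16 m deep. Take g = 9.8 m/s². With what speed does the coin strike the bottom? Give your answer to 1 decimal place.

26.8 m/s

Phase 1 (rising): v₀ = 14.5 m/s, a = -9.8 m/s².
v = v₀ + at → t = (0 − 14.5) / -9.8 = 1.48 s
v² = v₀² + 2aΔx → Δx = (0² − 14.5²)/(2·-9.8) = 10.7 m

Phase 2 (falling): v₀ = 0 m/s, a = -9.8 m/s².
Falls 36.7 m from rest: t = √(2·36.7/9.8) = 2.74 s; v = g·t = 26.8 m/s.
Final speed = 26.8 m/s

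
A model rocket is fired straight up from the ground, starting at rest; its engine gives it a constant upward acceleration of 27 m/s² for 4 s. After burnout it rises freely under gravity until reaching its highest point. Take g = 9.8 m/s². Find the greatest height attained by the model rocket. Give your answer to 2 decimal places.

811.10 m

Phase 1 (powered ascent): v₀ = 0 m/s, a = 27 m/s².
v = v₀ + at = 0 + (27)(4) = 108 m/s
Δx = v₀t + ½at² = 0·4 + 0.5·27·4² = 216 m

Phase 2 (coasting upward): v₀ = 108 m/s, a = -9.8 m/s².
v = v₀ + at → t = (0 − 108) / -9.8 = 11.0 s
v² = v₀² + 2aΔx → Δx = (0² − 108²)/(2·-9.8) = 595 m
Maximum height = 216 + 595 = 811 m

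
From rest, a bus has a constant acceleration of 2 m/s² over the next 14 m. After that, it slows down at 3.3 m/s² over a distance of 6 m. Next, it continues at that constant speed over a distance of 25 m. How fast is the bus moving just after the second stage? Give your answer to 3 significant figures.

4.05 m/s

Phase 1 (accelerating): v₀ = 0 m/s, a = 2 m/s².
v² = v₀² + 2aΔx = 0² + 2·2·14 = 56.0 → v = 7.48 m/s
t = (v − v₀)/a = (7.48 − 0)/2 = 3.74 s

Phase 2 (decelerating): v₀ = 7.48 m/s, a = -3.3 m/s².
v² = v₀² + 2aΔx = 7.48² + 2·-3.3·6 = 16.4 → v = 4.05 m/s
t = (v − v₀)/a = (4.05 − 7.48)/-3.3 = 1.04 s
Speed at end of phase 2 = 4.05 m/s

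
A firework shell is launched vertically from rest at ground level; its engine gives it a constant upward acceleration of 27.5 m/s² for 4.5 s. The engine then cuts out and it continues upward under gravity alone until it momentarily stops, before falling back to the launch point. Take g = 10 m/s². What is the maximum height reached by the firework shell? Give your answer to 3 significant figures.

1040 m

Phase 1 (powered ascent): v₀ = 0 m/s, a = 27.5 m/s².
v = v₀ + at = 0 + (27.5)(4.5) = 124 m/s
Δx = v₀t + ½at² = 0·4.5 + 0.5·27.5·4.5² = 278 m

Phase 2 (coasting upward): v₀ = 124 m/s, a = -10 m/s².
v = v₀ + at → t = (0 − 124) / -10 = 12.4 s
v² = v₀² + 2aΔx → Δx = (0² − 124²)/(2·-10) = 766 m
Maximum height = 278 + 766 = 1040 m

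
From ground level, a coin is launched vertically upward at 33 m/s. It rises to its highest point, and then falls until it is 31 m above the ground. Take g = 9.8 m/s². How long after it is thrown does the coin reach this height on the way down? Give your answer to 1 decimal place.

5.6 s

Phase 1 (rising): v₀ = 33.0 m/s, a = -9.8 m/s².
v = v₀ + at → t = (0 − 33.0) / -9.8 = 3.37 s
v² = v₀² + 2aΔx → Δx = (0² − 33.0²)/(2·-9.8) = 55.6 m

Phase 2 (falling): v₀ = 0 m/s, a = -9.8 m/s².
Falls 24.6 m from rest: t = √(2·24.6/9.8) = 2.24 s; v = g·t = 21.9 m/s.
Total time = 3.37 + 2.24 = 5.61 s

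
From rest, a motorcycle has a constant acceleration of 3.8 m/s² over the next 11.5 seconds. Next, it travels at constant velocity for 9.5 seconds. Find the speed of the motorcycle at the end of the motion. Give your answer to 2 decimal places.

Phase 1 (accelerating): v₀ = 0 m/s, a = 3.8 m/s².
v = v₀ + at = 0 + (3.8)(11.5) = 43.7 m/s
Δx = v₀t + ½at² = 0·11.5 + 0.5·3.8·11.5² = 251 m

Phase 2 (constant speed): v₀ = 43.7 m/s, a = 0 m/s².
v = v₀ + at = 43.7 + (0)(9.5) = 43.7 m/s
Δx = v₀t + ½at² = 43.7·9.5 + 0.5·0·9.5² = 415 m
Final speed = 43.7 m/s

43.70 m/s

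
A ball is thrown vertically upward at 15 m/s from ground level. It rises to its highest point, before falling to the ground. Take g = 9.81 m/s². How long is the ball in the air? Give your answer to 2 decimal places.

3.06 s

Phase 1 (rising): v₀ = 15.0 m/s, a = -9.81 m/s².
v = v₀ + at → t = (0 − 15.0) / -9.81 = 1.53 s
v² = v₀² + 2aΔx → Δx = (0² − 15.0²)/(2·-9.81) = 11.5 m

Phase 2 (falling): v₀ = 0 m/s, a = -9.81 m/s².
Falls 11.5 m from rest: t = √(2·11.5/9.81) = 1.53 s; v = g·t = 15.0 m/s.
Total time = 1.53 + 1.53 = 3.06 s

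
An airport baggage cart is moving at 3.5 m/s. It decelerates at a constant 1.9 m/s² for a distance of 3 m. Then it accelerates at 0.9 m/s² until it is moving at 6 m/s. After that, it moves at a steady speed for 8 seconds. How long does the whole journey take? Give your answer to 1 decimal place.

Phase 1 (decelerating): v₀ = 3.50 m/s, a = -1.9 m/s².
v² = v₀² + 2aΔx = 3.50² + 2·-1.9·3 = 0.850 → v = 0.922 m/s
t = (v − v₀)/a = (0.922 − 3.50)/-1.9 = 1.36 s

Phase 2 (accelerating): v₀ = 0.922 m/s, a = 0.9 m/s².
v = v₀ + at → t = (6 − 0.922) / 0.9 = 5.64 s
v² = v₀² + 2aΔx → Δx = (6² − 0.922²)/(2·0.9) = 19.5 m

Phase 3 (constant speed): v₀ = 6.00 m/s, a = 0 m/s².
v = v₀ + at = 6.00 + (0)(8) = 6.00 m/s
Δx = v₀t + ½at² = 6.00·8 + 0.5·0·8² = 48.0 m
Total time = 1.36 + 5.64 + 8.00 = 15.0 s

15.0 s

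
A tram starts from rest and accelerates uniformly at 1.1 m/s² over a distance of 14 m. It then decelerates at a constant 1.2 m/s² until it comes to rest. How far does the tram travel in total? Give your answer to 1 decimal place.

26.8 m

Phase 1 (accelerating): v₀ = 0 m/s, a = 1.1 m/s².
v² = v₀² + 2aΔx = 0² + 2·1.1·14 = 30.8 → v = 5.55 m/s
t = (v − v₀)/a = (5.55 − 0)/1.1 = 5.05 s

Phase 2 (decelerating): v₀ = 5.55 m/s, a = -1.2 m/s².
v = v₀ + at → t = (0 − 5.55) / -1.2 = 4.62 s
v² = v₀² + 2aΔx → Δx = (0² − 5.55²)/(2·-1.2) = 12.8 m
Total distance = 14.0 + 12.8 = 26.8 m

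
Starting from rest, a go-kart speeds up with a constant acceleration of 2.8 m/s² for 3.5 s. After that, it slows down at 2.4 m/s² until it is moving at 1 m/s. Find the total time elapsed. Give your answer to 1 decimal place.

Phase 1 (accelerating): v₀ = 0 m/s, a = 2.8 m/s².
v = v₀ + at = 0 + (2.8)(3.5) = 9.80 m/s
Δx = v₀t + ½at² = 0·3.5 + 0.5·2.8·3.5² = 17.1 m

Phase 2 (decelerating): v₀ = 9.80 m/s, a = -2.4 m/s².
v = v₀ + at → t = (1 − 9.80) / -2.4 = 3.67 s
v² = v₀² + 2aΔx → Δx = (1² − 9.80²)/(2·-2.4) = 19.8 m
Total time = 3.50 + 3.67 = 7.17 s

7.2 s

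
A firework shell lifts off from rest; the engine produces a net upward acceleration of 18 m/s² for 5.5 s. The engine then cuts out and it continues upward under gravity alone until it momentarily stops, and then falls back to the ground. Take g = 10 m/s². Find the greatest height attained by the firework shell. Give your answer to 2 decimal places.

762.30 m

Phase 1 (powered ascent): v₀ = 0 m/s, a = 18 m/s².
v = v₀ + at = 0 + (18)(5.5) = 99.0 m/s
Δx = v₀t + ½at² = 0·5.5 + 0.5·18·5.5² = 272 m

Phase 2 (coasting upward): v₀ = 99.0 m/s, a = -10 m/s².
v = v₀ + at → t = (0 − 99.0) / -10 = 9.90 s
v² = v₀² + 2aΔx → Δx = (0² − 99.0²)/(2·-10) = 490 m
Maximum height = 272 + 490 = 762 m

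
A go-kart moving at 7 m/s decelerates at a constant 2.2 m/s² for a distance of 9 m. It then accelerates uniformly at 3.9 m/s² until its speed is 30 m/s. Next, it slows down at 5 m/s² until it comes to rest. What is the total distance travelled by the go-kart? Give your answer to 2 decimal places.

213.18 m

Phase 1 (decelerating): v₀ = 7.00 m/s, a = -2.2 m/s².
v² = v₀² + 2aΔx = 7.00² + 2·-2.2·9 = 9.40 → v = 3.07 m/s
t = (v − v₀)/a = (3.07 − 7.00)/-2.2 = 1.79 s

Phase 2 (accelerating): v₀ = 3.07 m/s, a = 3.9 m/s².
v = v₀ + at → t = (30 − 3.07) / 3.9 = 6.91 s
v² = v₀² + 2aΔx → Δx = (30² − 3.07²)/(2·3.9) = 114 m

Phase 3 (decelerating): v₀ = 30.0 m/s, a = -5 m/s².
v = v₀ + at → t = (0 − 30.0) / -5 = 6.00 s
v² = v₀² + 2aΔx → Δx = (0² − 30.0²)/(2·-5) = 90.0 m
Total distance = 9.00 + 114 + 90.0 = 213 m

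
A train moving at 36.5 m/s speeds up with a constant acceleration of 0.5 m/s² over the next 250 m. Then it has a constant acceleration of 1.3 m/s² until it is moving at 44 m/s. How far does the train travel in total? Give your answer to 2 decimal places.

386.06 m

Phase 1 (accelerating): v₀ = 36.5 m/s, a = 0.5 m/s².
v² = v₀² + 2aΔx = 36.5² + 2·0.5·250 = 1580 → v = 39.8 m/s
t = (v − v₀)/a = (39.8 − 36.5)/0.5 = 6.56 s

Phase 2 (accelerating): v₀ = 39.8 m/s, a = 1.3 m/s².
v = v₀ + at → t = (44 − 39.8) / 1.3 = 3.25 s
v² = v₀² + 2aΔx → Δx = (44² − 39.8²)/(2·1.3) = 136 m
Total distance = 250 + 136 = 386 m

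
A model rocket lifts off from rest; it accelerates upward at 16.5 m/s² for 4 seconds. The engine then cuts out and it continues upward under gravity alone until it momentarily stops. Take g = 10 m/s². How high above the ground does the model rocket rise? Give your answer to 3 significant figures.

Phase 1 (powered ascent): v₀ = 0 m/s, a = 16.5 m/s².
v = v₀ + at = 0 + (16.5)(4) = 66.0 m/s
Δx = v₀t + ½at² = 0·4 + 0.5·16.5·4² = 132 m

Phase 2 (coasting upward): v₀ = 66.0 m/s, a = -10 m/s².
v = v₀ + at → t = (0 − 66.0) / -10 = 6.60 s
v² = v₀² + 2aΔx → Δx = (0² − 66.0²)/(2·-10) = 218 m
Maximum height = 132 + 218 = 350 m

350 m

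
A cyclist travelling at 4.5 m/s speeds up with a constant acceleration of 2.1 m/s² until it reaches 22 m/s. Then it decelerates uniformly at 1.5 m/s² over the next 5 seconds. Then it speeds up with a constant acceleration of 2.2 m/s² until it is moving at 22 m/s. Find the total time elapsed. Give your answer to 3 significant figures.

Phase 1 (accelerating): v₀ = 4.50 m/s, a = 2.1 m/s².
v = v₀ + at → t = (22 − 4.50) / 2.1 = 8.33 s
v² = v₀² + 2aΔx → Δx = (22² − 4.50²)/(2·2.1) = 110 m

Phase 2 (decelerating): v₀ = 22.0 m/s, a = -1.5 m/s².
v = v₀ + at = 22.0 + (-1.5)(5) = 14.5 m/s
Δx = v₀t + ½at² = 22.0·5 + 0.5·-1.5·5² = 91.2 m

Phase 3 (accelerating): v₀ = 14.5 m/s, a = 2.2 m/s².
v = v₀ + at → t = (22 − 14.5) / 2.2 = 3.41 s
v² = v₀² + 2aΔx → Δx = (22² − 14.5²)/(2·2.2) = 62.2 m
Total time = 8.33 + 5.00 + 3.41 = 16.7 s

16.7 s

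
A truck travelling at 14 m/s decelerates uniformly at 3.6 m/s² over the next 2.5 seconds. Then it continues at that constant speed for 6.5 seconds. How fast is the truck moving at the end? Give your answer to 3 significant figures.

Phase 1 (decelerating): v₀ = 14.0 m/s, a = -3.6 m/s².
v = v₀ + at = 14.0 + (-3.6)(2.5) = 5.00 m/s
Δx = v₀t + ½at² = 14.0·2.5 + 0.5·-3.6·2.5² = 23.8 m

Phase 2 (constant speed): v₀ = 5.00 m/s, a = 0 m/s².
v = v₀ + at = 5.00 + (0)(6.5) = 5.00 m/s
Δx = v₀t + ½at² = 5.00·6.5 + 0.5·0·6.5² = 32.5 m
Final speed = 5.00 m/s

5.00 m/s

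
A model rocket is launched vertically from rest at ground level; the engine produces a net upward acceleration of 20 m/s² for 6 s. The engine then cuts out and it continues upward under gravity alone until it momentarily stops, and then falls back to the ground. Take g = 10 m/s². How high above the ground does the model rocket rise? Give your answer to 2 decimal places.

1080.00 m

Phase 1 (powered ascent): v₀ = 0 m/s, a = 20 m/s².
v = v₀ + at = 0 + (20)(6) = 120 m/s
Δx = v₀t + ½at² = 0·6 + 0.5·20·6² = 360 m

Phase 2 (coasting upward): v₀ = 120 m/s, a = -10 m/s².
v = v₀ + at → t = (0 − 120) / -10 = 12.0 s
v² = v₀² + 2aΔx → Δx = (0² − 120²)/(2·-10) = 720 m
Maximum height = 360 + 720 = 1080 m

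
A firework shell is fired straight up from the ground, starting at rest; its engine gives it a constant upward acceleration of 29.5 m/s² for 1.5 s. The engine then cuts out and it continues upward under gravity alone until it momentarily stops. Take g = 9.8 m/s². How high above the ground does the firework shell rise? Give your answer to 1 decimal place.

133.1 m

Phase 1 (powered ascent): v₀ = 0 m/s, a = 29.5 m/s².
v = v₀ + at = 0 + (29.5)(1.5) = 44.2 m/s
Δx = v₀t + ½at² = 0·1.5 + 0.5·29.5·1.5² = 33.2 m

Phase 2 (coasting upward): v₀ = 44.2 m/s, a = -9.8 m/s².
v = v₀ + at → t = (0 − 44.2) / -9.8 = 4.52 s
v² = v₀² + 2aΔx → Δx = (0² − 44.2²)/(2·-9.8) = 99.9 m
Maximum height = 33.2 + 99.9 = 133 m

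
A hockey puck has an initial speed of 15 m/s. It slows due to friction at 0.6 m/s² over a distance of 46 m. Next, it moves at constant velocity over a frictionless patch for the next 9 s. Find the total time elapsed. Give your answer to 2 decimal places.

Phase 1 (decelerating): v₀ = 15.0 m/s, a = -0.6 m/s².
v² = v₀² + 2aΔx = 15.0² + 2·-0.6·46 = 170 → v = 13.0 m/s
t = (v − v₀)/a = (13.0 − 15.0)/-0.6 = 3.28 s

Phase 2 (constant speed): v₀ = 13.0 m/s, a = 0 m/s².
v = v₀ + at = 13.0 + (0)(9) = 13.0 m/s
Δx = v₀t + ½at² = 13.0·9 + 0.5·0·9² = 117 m
Total time = 3.28 + 9.00 = 12.3 s

12.28 s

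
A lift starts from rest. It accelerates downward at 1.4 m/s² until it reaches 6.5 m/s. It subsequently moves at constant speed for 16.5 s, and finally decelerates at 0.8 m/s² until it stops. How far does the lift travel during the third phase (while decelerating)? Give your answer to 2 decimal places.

26.41 m

Phase 1 (accelerating): v₀ = 0 m/s, a = 1.4 m/s².
v = v₀ + at → t = (6.5 − 0) / 1.4 = 4.64 s
v² = v₀² + 2aΔx → Δx = (6.5² − 0²)/(2·1.4) = 15.1 m

Phase 2 (constant speed): v₀ = 6.50 m/s, a = 0 m/s².
v = v₀ + at = 6.50 + (0)(16.5) = 6.50 m/s
Δx = v₀t + ½at² = 6.50·16.5 + 0.5·0·16.5² = 107 m

Phase 3 (decelerating): v₀ = 6.50 m/s, a = -0.8 m/s².
v = v₀ + at → t = (0 − 6.50) / -0.8 = 8.12 s
v² = v₀² + 2aΔx → Δx = (0² − 6.50²)/(2·-0.8) = 26.4 m
Distance in phase 3 = 26.4 m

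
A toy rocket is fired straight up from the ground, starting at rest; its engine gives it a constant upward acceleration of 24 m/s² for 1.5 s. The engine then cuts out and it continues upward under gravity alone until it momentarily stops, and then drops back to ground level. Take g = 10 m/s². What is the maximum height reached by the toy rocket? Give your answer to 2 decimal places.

Phase 1 (powered ascent): v₀ = 0 m/s, a = 24 m/s².
v = v₀ + at = 0 + (24)(1.5) = 36.0 m/s
Δx = v₀t + ½at² = 0·1.5 + 0.5·24·1.5² = 27.0 m

Phase 2 (coasting upward): v₀ = 36.0 m/s, a = -10 m/s².
v = v₀ + at → t = (0 − 36.0) / -10 = 3.60 s
v² = v₀² + 2aΔx → Δx = (0² − 36.0²)/(2·-10) = 64.8 m
Maximum height = 27.0 + 64.8 = 91.8 m

91.80 m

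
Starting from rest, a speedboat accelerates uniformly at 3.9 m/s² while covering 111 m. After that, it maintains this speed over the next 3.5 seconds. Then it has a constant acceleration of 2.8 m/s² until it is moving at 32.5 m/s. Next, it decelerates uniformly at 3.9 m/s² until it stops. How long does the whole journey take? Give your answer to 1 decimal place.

20.5 s

Phase 1 (accelerating): v₀ = 0 m/s, a = 3.9 m/s².
v² = v₀² + 2aΔx = 0² + 2·3.9·111 = 866 → v = 29.4 m/s
t = (v − v₀)/a = (29.4 − 0)/3.9 = 7.54 s

Phase 2 (constant speed): v₀ = 29.4 m/s, a = 0 m/s².
v = v₀ + at = 29.4 + (0)(3.5) = 29.4 m/s
Δx = v₀t + ½at² = 29.4·3.5 + 0.5·0·3.5² = 103 m

Phase 3 (accelerating): v₀ = 29.4 m/s, a = 2.8 m/s².
v = v₀ + at → t = (32.5 − 29.4) / 2.8 = 1.10 s
v² = v₀² + 2aΔx → Δx = (32.5² − 29.4²)/(2·2.8) = 34.0 m

Phase 4 (decelerating): v₀ = 32.5 m/s, a = -3.9 m/s².
v = v₀ + at → t = (0 − 32.5) / -3.9 = 8.33 s
v² = v₀² + 2aΔx → Δx = (0² − 32.5²)/(2·-3.9) = 135 m
Total time = 7.54 + 3.50 + 1.10 + 8.33 = 20.5 s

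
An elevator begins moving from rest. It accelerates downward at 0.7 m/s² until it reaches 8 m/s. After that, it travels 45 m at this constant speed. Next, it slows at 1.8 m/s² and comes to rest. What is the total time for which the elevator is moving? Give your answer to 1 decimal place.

Phase 1 (accelerating): v₀ = 0 m/s, a = 0.7 m/s².
v = v₀ + at → t = (8 − 0) / 0.7 = 11.4 s
v² = v₀² + 2aΔx → Δx = (8² − 0²)/(2·0.7) = 45.7 m

Phase 2 (constant speed): v₀ = 8.00 m/s, a = 0 m/s².
Constant speed: t = d/v = 45/8.00 = 5.62 s

Phase 3 (decelerating): v₀ = 8.00 m/s, a = -1.8 m/s².
v = v₀ + at → t = (0 − 8.00) / -1.8 = 4.44 s
v² = v₀² + 2aΔx → Δx = (0² − 8.00²)/(2·-1.8) = 17.8 m
Total time = 11.4 + 5.62 + 4.44 = 21.5 s

21.5 s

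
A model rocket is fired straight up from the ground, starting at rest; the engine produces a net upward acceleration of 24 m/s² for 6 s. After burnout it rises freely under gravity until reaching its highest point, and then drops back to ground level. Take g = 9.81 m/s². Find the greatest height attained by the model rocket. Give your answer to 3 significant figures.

1490 m

Phase 1 (powered ascent): v₀ = 0 m/s, a = 24 m/s².
v = v₀ + at = 0 + (24)(6) = 144 m/s
Δx = v₀t + ½at² = 0·6 + 0.5·24·6² = 432 m

Phase 2 (coasting upward): v₀ = 144 m/s, a = -9.81 m/s².
v = v₀ + at → t = (0 − 144) / -9.81 = 14.7 s
v² = v₀² + 2aΔx → Δx = (0² − 144²)/(2·-9.81) = 1060 m
Maximum height = 432 + 1060 = 1490 m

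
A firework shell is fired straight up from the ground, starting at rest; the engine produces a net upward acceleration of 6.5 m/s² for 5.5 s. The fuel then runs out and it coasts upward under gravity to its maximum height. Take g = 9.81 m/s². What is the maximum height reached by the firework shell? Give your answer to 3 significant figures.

163 m

Phase 1 (powered ascent): v₀ = 0 m/s, a = 6.5 m/s².
v = v₀ + at = 0 + (6.5)(5.5) = 35.8 m/s
Δx = v₀t + ½at² = 0·5.5 + 0.5·6.5·5.5² = 98.3 m

Phase 2 (coasting upward): v₀ = 35.8 m/s, a = -9.81 m/s².
v = v₀ + at → t = (0 − 35.8) / -9.81 = 3.64 s
v² = v₀² + 2aΔx → Δx = (0² − 35.8²)/(2·-9.81) = 65.1 m
Maximum height = 98.3 + 65.1 = 163 m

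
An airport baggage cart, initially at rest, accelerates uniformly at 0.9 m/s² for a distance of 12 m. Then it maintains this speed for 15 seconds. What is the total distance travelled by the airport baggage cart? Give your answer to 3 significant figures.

Phase 1 (accelerating): v₀ = 0 m/s, a = 0.9 m/s².
v² = v₀² + 2aΔx = 0² + 2·0.9·12 = 21.6 → v = 4.65 m/s
t = (v − v₀)/a = (4.65 − 0)/0.9 = 5.16 s

Phase 2 (constant speed): v₀ = 4.65 m/s, a = 0 m/s².
v = v₀ + at = 4.65 + (0)(15) = 4.65 m/s
Δx = v₀t + ½at² = 4.65·15 + 0.5·0·15² = 69.7 m
Total distance = 12.0 + 69.7 = 81.7 m

81.7 m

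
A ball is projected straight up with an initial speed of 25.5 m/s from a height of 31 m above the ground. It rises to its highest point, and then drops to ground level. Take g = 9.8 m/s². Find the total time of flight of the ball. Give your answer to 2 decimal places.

6.22 s

Phase 1 (rising): v₀ = 25.5 m/s, a = -9.8 m/s².
v = v₀ + at → t = (0 − 25.5) / -9.8 = 2.60 s
v² = v₀² + 2aΔx → Δx = (0² − 25.5²)/(2·-9.8) = 33.2 m

Phase 2 (falling): v₀ = 0 m/s, a = -9.8 m/s².
Falls 64.2 m from rest: t = √(2·64.2/9.8) = 3.62 s; v = g·t = 35.5 m/s.
Total time = 2.60 + 3.62 = 6.22 s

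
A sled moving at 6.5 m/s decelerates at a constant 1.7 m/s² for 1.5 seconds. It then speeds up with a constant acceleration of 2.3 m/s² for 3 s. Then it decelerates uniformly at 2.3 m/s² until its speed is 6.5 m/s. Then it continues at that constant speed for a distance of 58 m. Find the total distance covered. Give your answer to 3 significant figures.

104 m

Phase 1 (decelerating): v₀ = 6.50 m/s, a = -1.7 m/s².
v = v₀ + at = 6.50 + (-1.7)(1.5) = 3.95 m/s
Δx = v₀t + ½at² = 6.50·1.5 + 0.5·-1.7·1.5² = 7.84 m

Phase 2 (accelerating): v₀ = 3.95 m/s, a = 2.3 m/s².
v = v₀ + at = 3.95 + (2.3)(3) = 10.8 m/s
Δx = v₀t + ½at² = 3.95·3 + 0.5·2.3·3² = 22.2 m

Phase 3 (decelerating): v₀ = 10.8 m/s, a = -2.3 m/s².
v = v₀ + at → t = (6.5 − 10.8) / -2.3 = 1.89 s
v² = v₀² + 2aΔx → Δx = (6.5² − 10.8²)/(2·-2.3) = 16.4 m

Phase 4 (constant speed): v₀ = 6.50 m/s, a = 0 m/s².
Constant speed: t = d/v = 58/6.50 = 8.92 s
Total distance = 7.84 + 22.2 + 16.4 + 58.0 = 104 m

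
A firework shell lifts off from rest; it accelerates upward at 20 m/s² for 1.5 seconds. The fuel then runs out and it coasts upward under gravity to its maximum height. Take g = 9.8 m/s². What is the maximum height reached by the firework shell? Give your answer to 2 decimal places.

68.42 m

Phase 1 (powered ascent): v₀ = 0 m/s, a = 20 m/s².
v = v₀ + at = 0 + (20)(1.5) = 30.0 m/s
Δx = v₀t + ½at² = 0·1.5 + 0.5·20·1.5² = 22.5 m

Phase 2 (coasting upward): v₀ = 30.0 m/s, a = -9.8 m/s².
v = v₀ + at → t = (0 − 30.0) / -9.8 = 3.06 s
v² = v₀² + 2aΔx → Δx = (0² − 30.0²)/(2·-9.8) = 45.9 m
Maximum height = 22.5 + 45.9 = 68.4 m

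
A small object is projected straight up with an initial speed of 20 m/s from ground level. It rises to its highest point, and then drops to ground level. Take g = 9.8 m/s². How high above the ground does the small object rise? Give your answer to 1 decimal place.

Phase 1 (rising): v₀ = 20.0 m/s, a = -9.8 m/s².
v = v₀ + at → t = (0 − 20.0) / -9.8 = 2.04 s
v² = v₀² + 2aΔx → Δx = (0² − 20.0²)/(2·-9.8) = 20.4 m
Maximum height = 20.4 m

20.4 m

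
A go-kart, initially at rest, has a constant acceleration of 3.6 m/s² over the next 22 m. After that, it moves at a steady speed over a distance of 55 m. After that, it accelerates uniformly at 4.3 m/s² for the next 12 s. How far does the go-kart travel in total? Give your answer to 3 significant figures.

538 m

Phase 1 (accelerating): v₀ = 0 m/s, a = 3.6 m/s².
v² = v₀² + 2aΔx = 0² + 2·3.6·22 = 158 → v = 12.6 m/s
t = (v − v₀)/a = (12.6 − 0)/3.6 = 3.50 s

Phase 2 (constant speed): v₀ = 12.6 m/s, a = 0 m/s².
Constant speed: t = d/v = 55/12.6 = 4.37 s

Phase 3 (accelerating): v₀ = 12.6 m/s, a = 4.3 m/s².
v = v₀ + at = 12.6 + (4.3)(12) = 64.2 m/s
Δx = v₀t + ½at² = 12.6·12 + 0.5·4.3·12² = 461 m
Total distance = 22.0 + 55.0 + 461 = 538 m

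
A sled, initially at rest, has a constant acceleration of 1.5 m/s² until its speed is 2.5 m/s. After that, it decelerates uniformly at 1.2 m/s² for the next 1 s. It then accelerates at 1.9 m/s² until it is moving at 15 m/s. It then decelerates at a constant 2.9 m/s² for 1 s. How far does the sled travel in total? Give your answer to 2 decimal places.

76.30 m

Phase 1 (accelerating): v₀ = 0 m/s, a = 1.5 m/s².
v = v₀ + at → t = (2.5 − 0) / 1.5 = 1.67 s
v² = v₀² + 2aΔx → Δx = (2.5² − 0²)/(2·1.5) = 2.08 m

Phase 2 (decelerating): v₀ = 2.50 m/s, a = -1.2 m/s².
v = v₀ + at = 2.50 + (-1.2)(1) = 1.30 m/s
Δx = v₀t + ½at² = 2.50·1 + 0.5·-1.2·1² = 1.90 m

Phase 3 (accelerating): v₀ = 1.30 m/s, a = 1.9 m/s².
v = v₀ + at → t = (15 − 1.30) / 1.9 = 7.21 s
v² = v₀² + 2aΔx → Δx = (15² − 1.30²)/(2·1.9) = 58.8 m

Phase 4 (decelerating): v₀ = 15.0 m/s, a = -2.9 m/s².
v = v₀ + at = 15.0 + (-2.9)(1) = 12.1 m/s
Δx = v₀t + ½at² = 15.0·1 + 0.5·-2.9·1² = 13.6 m
Total distance = 2.08 + 1.90 + 58.8 + 13.6 = 76.3 m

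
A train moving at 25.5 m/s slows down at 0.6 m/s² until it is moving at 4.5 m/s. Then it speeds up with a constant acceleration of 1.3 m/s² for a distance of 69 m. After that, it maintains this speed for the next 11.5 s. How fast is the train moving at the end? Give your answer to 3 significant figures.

14.1 m/s

Phase 1 (decelerating): v₀ = 25.5 m/s, a = -0.6 m/s².
v = v₀ + at → t = (4.5 − 25.5) / -0.6 = 35.0 s
v² = v₀² + 2aΔx → Δx = (4.5² − 25.5²)/(2·-0.6) = 525 m

Phase 2 (accelerating): v₀ = 4.50 m/s, a = 1.3 m/s².
v² = v₀² + 2aΔx = 4.50² + 2·1.3·69 = 200 → v = 14.1 m/s
t = (v − v₀)/a = (14.1 − 4.50)/1.3 = 7.41 s

Phase 3 (constant speed): v₀ = 14.1 m/s, a = 0 m/s².
v = v₀ + at = 14.1 + (0)(11.5) = 14.1 m/s
Δx = v₀t + ½at² = 14.1·11.5 + 0.5·0·11.5² = 162 m
Final speed = 14.1 m/s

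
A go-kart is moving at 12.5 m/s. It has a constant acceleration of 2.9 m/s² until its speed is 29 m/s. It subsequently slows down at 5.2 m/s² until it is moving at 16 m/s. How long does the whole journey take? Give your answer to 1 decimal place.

8.2 s

Phase 1 (accelerating): v₀ = 12.5 m/s, a = 2.9 m/s².
v = v₀ + at → t = (29 − 12.5) / 2.9 = 5.69 s
v² = v₀² + 2aΔx → Δx = (29² − 12.5²)/(2·2.9) = 118 m

Phase 2 (decelerating): v₀ = 29.0 m/s, a = -5.2 m/s².
v = v₀ + at → t = (16 − 29.0) / -5.2 = 2.50 s
v² = v₀² + 2aΔx → Δx = (16² − 29.0²)/(2·-5.2) = 56.2 m
Total time = 5.69 + 2.50 = 8.19 s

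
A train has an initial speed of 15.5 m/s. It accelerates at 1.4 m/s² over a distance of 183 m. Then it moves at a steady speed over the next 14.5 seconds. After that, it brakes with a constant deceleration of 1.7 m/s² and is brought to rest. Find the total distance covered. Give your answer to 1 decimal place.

Phase 1 (accelerating): v₀ = 15.5 m/s, a = 1.4 m/s².
v² = v₀² + 2aΔx = 15.5² + 2·1.4·183 = 753 → v = 27.4 m/s
t = (v − v₀)/a = (27.4 − 15.5)/1.4 = 8.52 s

Phase 2 (constant speed): v₀ = 27.4 m/s, a = 0 m/s².
v = v₀ + at = 27.4 + (0)(14.5) = 27.4 m/s
Δx = v₀t + ½at² = 27.4·14.5 + 0.5·0·14.5² = 398 m

Phase 3 (decelerating): v₀ = 27.4 m/s, a = -1.7 m/s².
v = v₀ + at → t = (0 − 27.4) / -1.7 = 16.1 s
v² = v₀² + 2aΔx → Δx = (0² − 27.4²)/(2·-1.7) = 221 m
Total distance = 183 + 398 + 221 = 802 m

802.2 m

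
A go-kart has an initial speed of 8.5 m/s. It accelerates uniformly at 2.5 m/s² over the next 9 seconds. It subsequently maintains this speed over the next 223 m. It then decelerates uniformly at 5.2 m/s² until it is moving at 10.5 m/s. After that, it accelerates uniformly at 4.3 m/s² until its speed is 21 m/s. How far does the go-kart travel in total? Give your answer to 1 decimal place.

521.0 m

Phase 1 (accelerating): v₀ = 8.50 m/s, a = 2.5 m/s².
v = v₀ + at = 8.50 + (2.5)(9) = 31.0 m/s
Δx = v₀t + ½at² = 8.50·9 + 0.5·2.5·9² = 178 m

Phase 2 (constant speed): v₀ = 31.0 m/s, a = 0 m/s².
Constant speed: t = d/v = 223/31.0 = 7.19 s

Phase 3 (decelerating): v₀ = 31.0 m/s, a = -5.2 m/s².
v = v₀ + at → t = (10.5 − 31.0) / -5.2 = 3.94 s
v² = v₀² + 2aΔx → Δx = (10.5² − 31.0²)/(2·-5.2) = 81.8 m

Phase 4 (accelerating): v₀ = 10.5 m/s, a = 4.3 m/s².
v = v₀ + at → t = (21 − 10.5) / 4.3 = 2.44 s
v² = v₀² + 2aΔx → Δx = (21² − 10.5²)/(2·4.3) = 38.5 m
Total distance = 178 + 223 + 81.8 + 38.5 = 521 m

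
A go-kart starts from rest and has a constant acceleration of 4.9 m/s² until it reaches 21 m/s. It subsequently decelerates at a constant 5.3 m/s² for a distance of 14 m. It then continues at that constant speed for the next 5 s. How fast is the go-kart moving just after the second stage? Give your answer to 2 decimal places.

17.11 m/s

Phase 1 (accelerating): v₀ = 0 m/s, a = 4.9 m/s².
v = v₀ + at → t = (21 − 0) / 4.9 = 4.29 s
v² = v₀² + 2aΔx → Δx = (21² − 0²)/(2·4.9) = 45.0 m

Phase 2 (decelerating): v₀ = 21.0 m/s, a = -5.3 m/s².
v² = v₀² + 2aΔx = 21.0² + 2·-5.3·14 = 293 → v = 17.1 m/s
t = (v − v₀)/a = (17.1 − 21.0)/-5.3 = 0.735 s
Speed at end of phase 2 = 17.1 m/s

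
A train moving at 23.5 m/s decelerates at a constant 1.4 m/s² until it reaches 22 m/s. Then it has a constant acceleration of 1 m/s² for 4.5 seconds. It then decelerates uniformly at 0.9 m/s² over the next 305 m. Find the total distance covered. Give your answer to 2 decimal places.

438.50 m

Phase 1 (decelerating): v₀ = 23.5 m/s, a = -1.4 m/s².
v = v₀ + at → t = (22 − 23.5) / -1.4 = 1.07 s
v² = v₀² + 2aΔx → Δx = (22² − 23.5²)/(2·-1.4) = 24.4 m

Phase 2 (accelerating): v₀ = 22.0 m/s, a = 1 m/s².
v = v₀ + at = 22.0 + (1)(4.5) = 26.5 m/s
Δx = v₀t + ½at² = 22.0·4.5 + 0.5·1·4.5² = 109 m

Phase 3 (decelerating): v₀ = 26.5 m/s, a = -0.9 m/s².
v² = v₀² + 2aΔx = 26.5² + 2·-0.9·305 = 153 → v = 12.4 m/s
t = (v − v₀)/a = (12.4 − 26.5)/-0.9 = 15.7 s
Total distance = 24.4 + 109 + 305 = 438 m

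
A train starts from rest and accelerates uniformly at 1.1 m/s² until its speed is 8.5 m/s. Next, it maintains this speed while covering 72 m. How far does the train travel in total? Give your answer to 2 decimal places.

Phase 1 (accelerating): v₀ = 0 m/s, a = 1.1 m/s².
v = v₀ + at → t = (8.5 − 0) / 1.1 = 7.73 s
v² = v₀² + 2aΔx → Δx = (8.5² − 0²)/(2·1.1) = 32.8 m

Phase 2 (constant speed): v₀ = 8.50 m/s, a = 0 m/s².
Constant speed: t = d/v = 72/8.50 = 8.47 s
Total distance = 32.8 + 72.0 = 105 m

104.84 m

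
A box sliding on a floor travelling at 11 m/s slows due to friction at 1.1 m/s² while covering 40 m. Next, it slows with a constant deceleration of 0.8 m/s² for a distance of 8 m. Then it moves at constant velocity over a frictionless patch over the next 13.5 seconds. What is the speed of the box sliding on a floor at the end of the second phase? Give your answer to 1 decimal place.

Phase 1 (decelerating): v₀ = 11.0 m/s, a = -1.1 m/s².
v² = v₀² + 2aΔx = 11.0² + 2·-1.1·40 = 33.0 → v = 5.74 m/s
t = (v − v₀)/a = (5.74 − 11.0)/-1.1 = 4.78 s

Phase 2 (decelerating): v₀ = 5.74 m/s, a = -0.8 m/s².
v² = v₀² + 2aΔx = 5.74² + 2·-0.8·8 = 20.2 → v = 4.49 m/s
t = (v − v₀)/a = (4.49 − 5.74)/-0.8 = 1.56 s
Speed at end of phase 2 = 4.49 m/s

4.5 m/s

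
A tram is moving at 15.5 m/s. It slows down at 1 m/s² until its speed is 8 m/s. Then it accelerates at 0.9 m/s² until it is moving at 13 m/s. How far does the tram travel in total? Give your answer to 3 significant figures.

Phase 1 (decelerating): v₀ = 15.5 m/s, a = -1 m/s².
v = v₀ + at → t = (8 − 15.5) / -1 = 7.50 s
v² = v₀² + 2aΔx → Δx = (8² − 15.5²)/(2·-1) = 88.1 m

Phase 2 (accelerating): v₀ = 8.00 m/s, a = 0.9 m/s².
v = v₀ + at → t = (13 − 8.00) / 0.9 = 5.56 s
v² = v₀² + 2aΔx → Δx = (13² − 8.00²)/(2·0.9) = 58.3 m
Total distance = 88.1 + 58.3 = 146 m

146 m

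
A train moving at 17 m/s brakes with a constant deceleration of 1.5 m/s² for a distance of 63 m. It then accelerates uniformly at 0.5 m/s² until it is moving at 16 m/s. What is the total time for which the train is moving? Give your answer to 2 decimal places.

Phase 1 (decelerating): v₀ = 17.0 m/s, a = -1.5 m/s².
v² = v₀² + 2aΔx = 17.0² + 2·-1.5·63 = 100 → v = 10.0 m/s
t = (v − v₀)/a = (10.0 − 17.0)/-1.5 = 4.67 s

Phase 2 (accelerating): v₀ = 10.0 m/s, a = 0.5 m/s².
v = v₀ + at → t = (16 − 10.0) / 0.5 = 12.0 s
v² = v₀² + 2aΔx → Δx = (16² − 10.0²)/(2·0.5) = 156 m
Total time = 4.67 + 12.0 = 16.7 s

16.67 s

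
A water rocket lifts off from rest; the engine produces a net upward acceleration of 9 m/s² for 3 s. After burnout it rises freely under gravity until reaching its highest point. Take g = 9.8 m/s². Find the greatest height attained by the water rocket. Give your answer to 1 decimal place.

77.7 m

Phase 1 (powered ascent): v₀ = 0 m/s, a = 9 m/s².
v = v₀ + at = 0 + (9)(3) = 27.0 m/s
Δx = v₀t + ½at² = 0·3 + 0.5·9·3² = 40.5 m

Phase 2 (coasting upward): v₀ = 27.0 m/s, a = -9.8 m/s².
v = v₀ + at → t = (0 − 27.0) / -9.8 = 2.76 s
v² = v₀² + 2aΔx → Δx = (0² − 27.0²)/(2·-9.8) = 37.2 m
Maximum height = 40.5 + 37.2 = 77.7 m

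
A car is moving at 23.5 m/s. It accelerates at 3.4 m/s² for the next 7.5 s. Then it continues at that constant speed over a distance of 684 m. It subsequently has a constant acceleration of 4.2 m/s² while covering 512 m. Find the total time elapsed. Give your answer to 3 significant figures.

Phase 1 (accelerating): v₀ = 23.5 m/s, a = 3.4 m/s².
v = v₀ + at = 23.5 + (3.4)(7.5) = 49.0 m/s
Δx = v₀t + ½at² = 23.5·7.5 + 0.5·3.4·7.5² = 272 m

Phase 2 (constant speed): v₀ = 49.0 m/s, a = 0 m/s².
Constant speed: t = d/v = 684/49.0 = 14.0 s

Phase 3 (accelerating): v₀ = 49.0 m/s, a = 4.2 m/s².
v² = v₀² + 2aΔx = 49.0² + 2·4.2·512 = 6700 → v = 81.9 m/s
t = (v − v₀)/a = (81.9 − 49.0)/4.2 = 7.82 s
Total time = 7.50 + 14.0 + 7.82 = 29.3 s

29.3 s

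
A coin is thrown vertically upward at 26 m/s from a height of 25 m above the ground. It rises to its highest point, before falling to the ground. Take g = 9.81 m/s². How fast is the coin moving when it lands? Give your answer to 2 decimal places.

Phase 1 (rising): v₀ = 26.0 m/s, a = -9.81 m/s².
v = v₀ + at → t = (0 − 26.0) / -9.81 = 2.65 s
v² = v₀² + 2aΔx → Δx = (0² − 26.0²)/(2·-9.81) = 34.5 m

Phase 2 (falling): v₀ = 0 m/s, a = -9.81 m/s².
Falls 59.5 m from rest: t = √(2·59.5/9.81) = 3.48 s; v = g·t = 34.2 m/s.
Final speed = 34.2 m/s

34.15 m/s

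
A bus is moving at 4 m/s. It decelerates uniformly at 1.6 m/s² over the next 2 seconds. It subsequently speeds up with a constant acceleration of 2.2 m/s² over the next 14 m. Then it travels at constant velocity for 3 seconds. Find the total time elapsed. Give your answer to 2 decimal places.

Phase 1 (decelerating): v₀ = 4.00 m/s, a = -1.6 m/s².
v = v₀ + at = 4.00 + (-1.6)(2) = 0.800 m/s
Δx = v₀t + ½at² = 4.00·2 + 0.5·-1.6·2² = 4.80 m

Phase 2 (accelerating): v₀ = 0.800 m/s, a = 2.2 m/s².
v² = v₀² + 2aΔx = 0.800² + 2·2.2·14 = 62.2 → v = 7.89 m/s
t = (v − v₀)/a = (7.89 − 0.800)/2.2 = 3.22 s

Phase 3 (constant speed): v₀ = 7.89 m/s, a = 0 m/s².
v = v₀ + at = 7.89 + (0)(3) = 7.89 m/s
Δx = v₀t + ½at² = 7.89·3 + 0.5·0·3² = 23.7 m
Total time = 2.00 + 3.22 + 3.00 = 8.22 s

8.22 s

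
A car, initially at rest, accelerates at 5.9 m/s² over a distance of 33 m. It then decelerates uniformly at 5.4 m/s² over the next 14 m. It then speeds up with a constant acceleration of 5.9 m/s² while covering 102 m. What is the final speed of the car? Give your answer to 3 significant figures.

38.0 m/s

Phase 1 (accelerating): v₀ = 0 m/s, a = 5.9 m/s².
v² = v₀² + 2aΔx = 0² + 2·5.9·33 = 389 → v = 19.7 m/s
t = (v − v₀)/a = (19.7 − 0)/5.9 = 3.34 s

Phase 2 (decelerating): v₀ = 19.7 m/s, a = -5.4 m/s².
v² = v₀² + 2aΔx = 19.7² + 2·-5.4·14 = 238 → v = 15.4 m/s
t = (v − v₀)/a = (15.4 − 19.7)/-5.4 = 0.796 s

Phase 3 (accelerating): v₀ = 15.4 m/s, a = 5.9 m/s².
v² = v₀² + 2aΔx = 15.4² + 2·5.9·102 = 1440 → v = 38.0 m/s
t = (v − v₀)/a = (38.0 − 15.4)/5.9 = 3.82 s
Final speed = 38.0 m/s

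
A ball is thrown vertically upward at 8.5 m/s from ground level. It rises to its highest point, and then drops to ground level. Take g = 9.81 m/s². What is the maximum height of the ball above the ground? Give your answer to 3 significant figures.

Phase 1 (rising): v₀ = 8.50 m/s, a = -9.81 m/s².
v = v₀ + at → t = (0 − 8.50) / -9.81 = 0.866 s
v² = v₀² + 2aΔx → Δx = (0² − 8.50²)/(2·-9.81) = 3.68 m
Maximum height = 3.68 m

3.68 m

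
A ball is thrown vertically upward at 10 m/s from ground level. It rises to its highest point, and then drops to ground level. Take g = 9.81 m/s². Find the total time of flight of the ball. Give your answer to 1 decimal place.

2.0 s

Phase 1 (rising): v₀ = 10.0 m/s, a = -9.81 m/s².
v = v₀ + at → t = (0 − 10.0) / -9.81 = 1.02 s
v² = v₀² + 2aΔx → Δx = (0² − 10.0²)/(2·-9.81) = 5.10 m

Phase 2 (falling): v₀ = 0 m/s, a = -9.81 m/s².
Falls 5.10 m from rest: t = √(2·5.10/9.81) = 1.02 s; v = g·t = 10.0 m/s.
Total time = 1.02 + 1.02 = 2.04 s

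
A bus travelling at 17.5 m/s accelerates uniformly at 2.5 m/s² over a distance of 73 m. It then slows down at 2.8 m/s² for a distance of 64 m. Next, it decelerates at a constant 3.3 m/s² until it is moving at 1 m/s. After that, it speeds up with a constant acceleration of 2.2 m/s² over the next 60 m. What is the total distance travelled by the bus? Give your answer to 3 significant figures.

Phase 1 (accelerating): v₀ = 17.5 m/s, a = 2.5 m/s².
v² = v₀² + 2aΔx = 17.5² + 2·2.5·73 = 671 → v = 25.9 m/s
t = (v − v₀)/a = (25.9 − 17.5)/2.5 = 3.36 s

Phase 2 (decelerating): v₀ = 25.9 m/s, a = -2.8 m/s².
v² = v₀² + 2aΔx = 25.9² + 2·-2.8·64 = 313 → v = 17.7 m/s
t = (v − v₀)/a = (17.7 − 25.9)/-2.8 = 2.94 s

Phase 3 (decelerating): v₀ = 17.7 m/s, a = -3.3 m/s².
v = v₀ + at → t = (1 − 17.7) / -3.3 = 5.06 s
v² = v₀² + 2aΔx → Δx = (1² − 17.7²)/(2·-3.3) = 47.2 m

Phase 4 (accelerating): v₀ = 1.00 m/s, a = 2.2 m/s².
v² = v₀² + 2aΔx = 1.00² + 2·2.2·60 = 265 → v = 16.3 m/s
t = (v − v₀)/a = (16.3 − 1.00)/2.2 = 6.94 s
Total distance = 73.0 + 64.0 + 47.2 + 60.0 = 244 m

244 m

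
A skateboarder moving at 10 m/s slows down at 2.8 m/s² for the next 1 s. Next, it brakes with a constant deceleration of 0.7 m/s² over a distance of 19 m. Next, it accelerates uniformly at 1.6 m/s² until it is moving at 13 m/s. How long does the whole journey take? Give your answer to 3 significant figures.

Phase 1 (decelerating): v₀ = 10.0 m/s, a = -2.8 m/s².
v = v₀ + at = 10.0 + (-2.8)(1) = 7.20 m/s
Δx = v₀t + ½at² = 10.0·1 + 0.5·-2.8·1² = 8.60 m

Phase 2 (decelerating): v₀ = 7.20 m/s, a = -0.7 m/s².
v² = v₀² + 2aΔx = 7.20² + 2·-0.7·19 = 25.2 → v = 5.02 m/s
t = (v − v₀)/a = (5.02 − 7.20)/-0.7 = 3.11 s

Phase 3 (accelerating): v₀ = 5.02 m/s, a = 1.6 m/s².
v = v₀ + at → t = (13 − 5.02) / 1.6 = 4.99 s
v² = v₀² + 2aΔx → Δx = (13² − 5.02²)/(2·1.6) = 44.9 m
Total time = 1.00 + 3.11 + 4.99 = 9.09 s

9.09 s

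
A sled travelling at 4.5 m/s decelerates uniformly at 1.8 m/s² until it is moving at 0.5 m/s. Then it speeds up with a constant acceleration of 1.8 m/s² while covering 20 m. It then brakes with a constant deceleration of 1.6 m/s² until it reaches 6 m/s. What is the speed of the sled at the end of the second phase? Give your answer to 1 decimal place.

8.5 m/s

Phase 1 (decelerating): v₀ = 4.50 m/s, a = -1.8 m/s².
v = v₀ + at → t = (0.5 − 4.50) / -1.8 = 2.22 s
v² = v₀² + 2aΔx → Δx = (0.5² − 4.50²)/(2·-1.8) = 5.56 m

Phase 2 (accelerating): v₀ = 0.500 m/s, a = 1.8 m/s².
v² = v₀² + 2aΔx = 0.500² + 2·1.8·20 = 72.2 → v = 8.50 m/s
t = (v − v₀)/a = (8.50 − 0.500)/1.8 = 4.44 s
Speed at end of phase 2 = 8.50 m/s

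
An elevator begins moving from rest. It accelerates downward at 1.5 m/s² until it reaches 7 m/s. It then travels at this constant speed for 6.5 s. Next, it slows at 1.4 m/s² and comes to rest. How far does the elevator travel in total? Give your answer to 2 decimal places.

79.33 m

Phase 1 (accelerating): v₀ = 0 m/s, a = 1.5 m/s².
v = v₀ + at → t = (7 − 0) / 1.5 = 4.67 s
v² = v₀² + 2aΔx → Δx = (7² − 0²)/(2·1.5) = 16.3 m

Phase 2 (constant speed): v₀ = 7.00 m/s, a = 0 m/s².
v = v₀ + at = 7.00 + (0)(6.5) = 7.00 m/s
Δx = v₀t + ½at² = 7.00·6.5 + 0.5·0·6.5² = 45.5 m

Phase 3 (decelerating): v₀ = 7.00 m/s, a = -1.4 m/s².
v = v₀ + at → t = (0 − 7.00) / -1.4 = 5.00 s
v² = v₀² + 2aΔx → Δx = (0² − 7.00²)/(2·-1.4) = 17.5 m
Total distance = 16.3 + 45.5 + 17.5 = 79.3 m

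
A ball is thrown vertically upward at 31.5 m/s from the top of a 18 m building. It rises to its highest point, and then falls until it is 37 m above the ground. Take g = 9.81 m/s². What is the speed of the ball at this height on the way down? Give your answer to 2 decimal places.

24.89 m/s

Phase 1 (rising): v₀ = 31.5 m/s, a = -9.81 m/s².
v = v₀ + at → t = (0 − 31.5) / -9.81 = 3.21 s
v² = v₀² + 2aΔx → Δx = (0² − 31.5²)/(2·-9.81) = 50.6 m

Phase 2 (falling): v₀ = 0 m/s, a = -9.81 m/s².
Falls 31.6 m from rest: t = √(2·31.6/9.81) = 2.54 s; v = g·t = 24.9 m/s.
Final speed = 24.9 m/s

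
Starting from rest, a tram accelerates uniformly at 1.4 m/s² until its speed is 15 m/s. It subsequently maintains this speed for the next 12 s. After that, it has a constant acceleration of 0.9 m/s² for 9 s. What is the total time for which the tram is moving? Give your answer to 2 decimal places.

31.71 s

Phase 1 (accelerating): v₀ = 0 m/s, a = 1.4 m/s².
v = v₀ + at → t = (15 − 0) / 1.4 = 10.7 s
v² = v₀² + 2aΔx → Δx = (15² − 0²)/(2·1.4) = 80.4 m

Phase 2 (constant speed): v₀ = 15.0 m/s, a = 0 m/s².
v = v₀ + at = 15.0 + (0)(12) = 15.0 m/s
Δx = v₀t + ½at² = 15.0·12 + 0.5·0·12² = 180 m

Phase 3 (accelerating): v₀ = 15.0 m/s, a = 0.9 m/s².
v = v₀ + at = 15.0 + (0.9)(9) = 23.1 m/s
Δx = v₀t + ½at² = 15.0·9 + 0.5·0.9·9² = 171 m
Total time = 10.7 + 12.0 + 9.00 = 31.7 s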